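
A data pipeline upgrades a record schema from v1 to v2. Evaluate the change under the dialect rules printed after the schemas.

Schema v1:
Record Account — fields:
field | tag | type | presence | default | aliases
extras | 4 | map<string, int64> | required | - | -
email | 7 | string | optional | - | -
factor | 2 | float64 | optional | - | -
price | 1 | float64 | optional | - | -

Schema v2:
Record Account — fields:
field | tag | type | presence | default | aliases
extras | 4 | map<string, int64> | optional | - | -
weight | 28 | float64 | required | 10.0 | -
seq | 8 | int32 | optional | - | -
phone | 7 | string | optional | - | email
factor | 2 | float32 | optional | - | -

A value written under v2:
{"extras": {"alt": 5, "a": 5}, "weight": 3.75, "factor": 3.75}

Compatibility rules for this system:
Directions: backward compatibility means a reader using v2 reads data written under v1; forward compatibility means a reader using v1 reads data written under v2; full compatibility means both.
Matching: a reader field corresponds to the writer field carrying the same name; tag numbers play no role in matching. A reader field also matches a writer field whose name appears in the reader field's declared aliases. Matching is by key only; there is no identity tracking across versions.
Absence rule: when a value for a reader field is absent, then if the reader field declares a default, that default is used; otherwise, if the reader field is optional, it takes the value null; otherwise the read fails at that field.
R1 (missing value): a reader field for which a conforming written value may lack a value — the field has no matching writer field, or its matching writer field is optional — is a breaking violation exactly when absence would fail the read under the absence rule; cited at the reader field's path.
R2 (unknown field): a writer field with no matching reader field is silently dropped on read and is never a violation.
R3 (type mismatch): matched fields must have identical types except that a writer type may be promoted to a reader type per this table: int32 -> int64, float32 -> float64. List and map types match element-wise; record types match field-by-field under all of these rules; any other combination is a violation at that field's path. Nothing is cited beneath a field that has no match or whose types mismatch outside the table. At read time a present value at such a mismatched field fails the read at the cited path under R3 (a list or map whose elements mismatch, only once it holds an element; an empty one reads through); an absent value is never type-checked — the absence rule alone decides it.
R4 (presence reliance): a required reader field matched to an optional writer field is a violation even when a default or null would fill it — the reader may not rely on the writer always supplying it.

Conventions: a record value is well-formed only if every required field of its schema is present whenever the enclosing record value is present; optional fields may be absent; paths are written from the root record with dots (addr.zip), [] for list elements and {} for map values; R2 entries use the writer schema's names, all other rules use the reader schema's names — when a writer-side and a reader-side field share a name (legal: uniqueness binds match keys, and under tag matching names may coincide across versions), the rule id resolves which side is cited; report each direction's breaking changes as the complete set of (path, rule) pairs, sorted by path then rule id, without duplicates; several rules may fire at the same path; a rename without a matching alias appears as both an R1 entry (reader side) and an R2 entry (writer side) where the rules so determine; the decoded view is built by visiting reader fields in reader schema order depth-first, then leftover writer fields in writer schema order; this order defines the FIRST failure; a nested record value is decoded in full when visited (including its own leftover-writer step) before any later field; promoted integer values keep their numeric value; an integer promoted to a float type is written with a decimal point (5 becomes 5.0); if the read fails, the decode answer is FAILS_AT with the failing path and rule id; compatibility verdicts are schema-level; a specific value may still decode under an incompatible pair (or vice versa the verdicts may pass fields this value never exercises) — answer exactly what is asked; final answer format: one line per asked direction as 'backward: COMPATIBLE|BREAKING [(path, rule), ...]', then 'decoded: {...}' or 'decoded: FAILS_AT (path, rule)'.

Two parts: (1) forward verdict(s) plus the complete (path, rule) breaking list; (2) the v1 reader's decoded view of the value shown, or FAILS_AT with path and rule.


forward: BREAKING [(extras, R1), (extras, R4)]; decoded: {"extras": {"alt": 5, "a": 5}, "email": null, "factor": 3.75, "price": null}

the writer's type comes first in each Account pair
forward on Account — v1 reading data written by v2:
  extras: map<string, int64> -> map<string, int64>, writer optional; from extras
  email has no writer counterpart
  factor: float32 -> float64, writer optional; from factor
  price has no writer counterpart
  writer weight: unknown to reader
  writer seq: unknown to reader
  writer phone: unknown to reader
  rule R1 violated at extras
  rule R4 violated at extras
  forward on Account therefore BREAKING (2)
decoding the Account value with the v1 reader:
  extras := {"alt": 5, "a": 5}
  email := null (absent, optional -> null)
  factor := 3.75 (float32 -> float64)
  price := null (absent, optional -> null)
  writer weight: unknown -> dropped
  => decoded: {"extras": {"alt": 5, "a": 5}, "email": null, "factor": 3.75, "price": null}
ruling out the remaining Account differences:
  renamed field email to phone in record Account (alias email declared on the renamed field) -> no rule fires on it in Account's dialect; the asked verdict holds
  removed field price from record Account -> no rule fires on it in Account's dialect; the asked verdict holds
  field factor in record Account: type float64 changed to float32 -> its effect on Account is confined to the backward direction, not asked
  added field seq to record Account: optional int32, tag 8 (in v2 it sits immediately before phone) -> no rule fires on it in Account's dialect; the asked verdict holds
  added field weight to record Account: required float64, tag 28, default 10.0 (in v2 it sits immediately before phone) -> no rule fires on it in Account's dialect; the asked verdict holds


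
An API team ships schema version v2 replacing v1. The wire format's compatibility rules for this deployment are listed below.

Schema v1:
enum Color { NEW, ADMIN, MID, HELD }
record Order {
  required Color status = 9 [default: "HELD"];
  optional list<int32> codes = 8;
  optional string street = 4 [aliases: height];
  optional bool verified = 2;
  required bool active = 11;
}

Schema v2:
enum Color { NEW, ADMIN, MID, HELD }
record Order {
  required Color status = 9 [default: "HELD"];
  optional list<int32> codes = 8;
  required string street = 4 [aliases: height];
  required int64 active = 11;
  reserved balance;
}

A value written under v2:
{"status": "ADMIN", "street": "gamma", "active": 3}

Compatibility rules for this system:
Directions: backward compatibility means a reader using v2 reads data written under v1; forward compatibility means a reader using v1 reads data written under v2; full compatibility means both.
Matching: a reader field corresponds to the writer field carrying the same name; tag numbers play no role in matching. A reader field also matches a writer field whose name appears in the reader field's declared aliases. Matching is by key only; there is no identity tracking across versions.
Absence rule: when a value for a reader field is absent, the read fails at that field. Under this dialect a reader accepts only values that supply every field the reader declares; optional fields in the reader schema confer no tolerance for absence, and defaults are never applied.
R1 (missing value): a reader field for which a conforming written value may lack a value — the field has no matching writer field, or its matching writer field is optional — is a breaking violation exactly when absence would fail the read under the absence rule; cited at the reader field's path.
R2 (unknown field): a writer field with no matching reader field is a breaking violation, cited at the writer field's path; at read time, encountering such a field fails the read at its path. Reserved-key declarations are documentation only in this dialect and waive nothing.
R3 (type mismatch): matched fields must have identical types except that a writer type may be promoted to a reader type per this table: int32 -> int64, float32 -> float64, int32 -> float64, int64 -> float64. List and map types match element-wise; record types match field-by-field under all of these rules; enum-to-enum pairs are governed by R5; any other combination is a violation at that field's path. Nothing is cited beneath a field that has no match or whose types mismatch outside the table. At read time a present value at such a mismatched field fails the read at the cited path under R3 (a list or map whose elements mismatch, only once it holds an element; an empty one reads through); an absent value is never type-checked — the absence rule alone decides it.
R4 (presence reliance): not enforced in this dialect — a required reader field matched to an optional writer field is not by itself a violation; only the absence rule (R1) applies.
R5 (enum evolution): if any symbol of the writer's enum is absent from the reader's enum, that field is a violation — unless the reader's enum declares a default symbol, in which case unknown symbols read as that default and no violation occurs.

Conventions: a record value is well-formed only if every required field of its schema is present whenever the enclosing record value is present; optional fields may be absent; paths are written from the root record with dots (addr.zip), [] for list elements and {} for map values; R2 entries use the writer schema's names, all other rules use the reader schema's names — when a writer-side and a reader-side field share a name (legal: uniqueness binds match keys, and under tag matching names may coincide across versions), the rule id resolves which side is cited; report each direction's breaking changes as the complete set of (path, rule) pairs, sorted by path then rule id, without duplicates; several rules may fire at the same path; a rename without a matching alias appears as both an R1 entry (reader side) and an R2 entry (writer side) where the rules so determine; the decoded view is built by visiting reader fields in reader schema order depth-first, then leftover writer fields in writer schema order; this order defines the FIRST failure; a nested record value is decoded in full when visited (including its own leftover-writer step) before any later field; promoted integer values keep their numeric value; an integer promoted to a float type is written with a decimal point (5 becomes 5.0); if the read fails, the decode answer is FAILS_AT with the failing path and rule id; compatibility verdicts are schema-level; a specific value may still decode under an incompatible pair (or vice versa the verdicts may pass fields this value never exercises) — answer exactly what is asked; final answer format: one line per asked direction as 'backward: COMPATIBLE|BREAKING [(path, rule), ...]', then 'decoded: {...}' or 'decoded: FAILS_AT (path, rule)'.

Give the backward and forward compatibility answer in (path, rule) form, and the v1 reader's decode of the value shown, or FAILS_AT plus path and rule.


backward: BREAKING [(active, R3), (codes, R1), (street, R1), (verified, R2)]; forward: BREAKING [(active, R3), (codes, R1), (verified, R1)]; decoded: FAILS_AT (codes, R1)

each type pair in Order: writer, then reader
backward pass over Order, reader schema v2, writer schema v1:
  Color -> Color, writer required: status aligns to status
  list<int32> -> list<int32>, writer optional: codes aligns to codes
  string -> string, writer optional: street aligns to street
  bool -> int64, writer required: active aligns to active
  leftover writer field: verified
  violation R3 at active
  violation R1 at codes
  violation R1 at street
  violation R2 at verified
  => backward verdict for Order: BREAKING, 4 violation(s)
forward pass over Order, reader schema v1, writer schema v2:
  Color -> Color, writer required: status aligns to status
  list<int32> -> list<int32>, writer optional: codes aligns to codes
  string -> string, writer required: street aligns to street
  verified: no writer-side match
  int64 -> bool, writer required: active aligns to active
  violation R3 at active
  violation R1 at codes
  violation R1 at verified
  => forward verdict for Order: BREAKING, 3 violation(s)
decode walk for Order under reader schema v1:
  status := "ADMIN"
  read fails at codes under R1 (no fill)
  => FAILS_AT (codes, R1)


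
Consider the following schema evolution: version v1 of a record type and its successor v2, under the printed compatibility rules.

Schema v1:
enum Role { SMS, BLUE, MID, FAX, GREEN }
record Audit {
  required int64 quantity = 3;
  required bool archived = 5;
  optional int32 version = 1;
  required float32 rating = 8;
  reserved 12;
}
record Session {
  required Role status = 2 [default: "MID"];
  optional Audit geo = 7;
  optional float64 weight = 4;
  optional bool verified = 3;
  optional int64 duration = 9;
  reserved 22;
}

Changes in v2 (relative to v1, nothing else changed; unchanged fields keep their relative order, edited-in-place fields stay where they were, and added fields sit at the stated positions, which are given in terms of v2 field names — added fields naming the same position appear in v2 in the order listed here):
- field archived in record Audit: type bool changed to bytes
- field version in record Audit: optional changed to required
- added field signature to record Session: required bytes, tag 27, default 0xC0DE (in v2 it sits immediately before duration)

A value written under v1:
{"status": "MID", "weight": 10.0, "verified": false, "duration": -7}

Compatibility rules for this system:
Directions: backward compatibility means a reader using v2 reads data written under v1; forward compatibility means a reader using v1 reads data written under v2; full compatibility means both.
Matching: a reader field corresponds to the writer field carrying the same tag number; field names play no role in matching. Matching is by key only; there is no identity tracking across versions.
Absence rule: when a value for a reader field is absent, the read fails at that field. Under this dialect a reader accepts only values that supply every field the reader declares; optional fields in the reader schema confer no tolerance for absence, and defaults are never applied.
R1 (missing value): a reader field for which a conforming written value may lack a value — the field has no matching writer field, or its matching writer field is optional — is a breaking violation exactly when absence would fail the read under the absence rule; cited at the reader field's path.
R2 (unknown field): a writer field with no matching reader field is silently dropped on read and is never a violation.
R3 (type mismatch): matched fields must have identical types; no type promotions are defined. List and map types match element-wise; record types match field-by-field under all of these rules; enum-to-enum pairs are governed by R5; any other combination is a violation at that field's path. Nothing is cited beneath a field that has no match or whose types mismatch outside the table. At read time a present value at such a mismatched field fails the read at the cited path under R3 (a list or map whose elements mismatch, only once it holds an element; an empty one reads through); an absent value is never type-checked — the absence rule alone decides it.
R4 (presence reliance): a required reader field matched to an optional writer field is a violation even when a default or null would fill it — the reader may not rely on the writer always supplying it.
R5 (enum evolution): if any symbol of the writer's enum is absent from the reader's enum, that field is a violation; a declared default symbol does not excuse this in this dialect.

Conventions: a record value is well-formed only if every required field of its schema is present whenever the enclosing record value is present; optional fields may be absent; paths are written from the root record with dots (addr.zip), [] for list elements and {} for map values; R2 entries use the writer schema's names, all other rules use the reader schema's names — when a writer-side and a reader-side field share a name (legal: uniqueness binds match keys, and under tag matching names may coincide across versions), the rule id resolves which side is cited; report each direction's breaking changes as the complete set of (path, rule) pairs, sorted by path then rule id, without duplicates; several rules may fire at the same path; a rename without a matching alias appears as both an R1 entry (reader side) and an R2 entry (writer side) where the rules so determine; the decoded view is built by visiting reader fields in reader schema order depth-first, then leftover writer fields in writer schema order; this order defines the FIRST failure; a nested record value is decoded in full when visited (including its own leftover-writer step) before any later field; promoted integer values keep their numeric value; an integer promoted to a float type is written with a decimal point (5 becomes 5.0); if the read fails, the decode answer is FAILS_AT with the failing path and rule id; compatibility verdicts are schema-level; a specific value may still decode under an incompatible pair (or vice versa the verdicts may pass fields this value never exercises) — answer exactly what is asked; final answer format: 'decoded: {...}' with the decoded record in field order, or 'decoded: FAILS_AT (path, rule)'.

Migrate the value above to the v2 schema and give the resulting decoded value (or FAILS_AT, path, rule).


decoded: FAILS_AT (geo, R1)

each type pair in Session: writer, then reader
migrating the Session value to v2:
  status := "MID"
  read fails at geo under R1 (no fill)
  => FAILS_AT (geo, R1)
ruling out the remaining Session differences:
  field archived in record Audit: type bool changed to bytes -> affects the rule determinations only; this particular Session value decodes identically
  field version in record Audit: optional changed to required -> affects the rule determinations only; this particular Session value decodes identically
  added field signature to record Session: required bytes, tag 27, default 0xC0DE (in v2 it sits immediately before duration) -> affects the rule determinations only; this particular Session value decodes identically


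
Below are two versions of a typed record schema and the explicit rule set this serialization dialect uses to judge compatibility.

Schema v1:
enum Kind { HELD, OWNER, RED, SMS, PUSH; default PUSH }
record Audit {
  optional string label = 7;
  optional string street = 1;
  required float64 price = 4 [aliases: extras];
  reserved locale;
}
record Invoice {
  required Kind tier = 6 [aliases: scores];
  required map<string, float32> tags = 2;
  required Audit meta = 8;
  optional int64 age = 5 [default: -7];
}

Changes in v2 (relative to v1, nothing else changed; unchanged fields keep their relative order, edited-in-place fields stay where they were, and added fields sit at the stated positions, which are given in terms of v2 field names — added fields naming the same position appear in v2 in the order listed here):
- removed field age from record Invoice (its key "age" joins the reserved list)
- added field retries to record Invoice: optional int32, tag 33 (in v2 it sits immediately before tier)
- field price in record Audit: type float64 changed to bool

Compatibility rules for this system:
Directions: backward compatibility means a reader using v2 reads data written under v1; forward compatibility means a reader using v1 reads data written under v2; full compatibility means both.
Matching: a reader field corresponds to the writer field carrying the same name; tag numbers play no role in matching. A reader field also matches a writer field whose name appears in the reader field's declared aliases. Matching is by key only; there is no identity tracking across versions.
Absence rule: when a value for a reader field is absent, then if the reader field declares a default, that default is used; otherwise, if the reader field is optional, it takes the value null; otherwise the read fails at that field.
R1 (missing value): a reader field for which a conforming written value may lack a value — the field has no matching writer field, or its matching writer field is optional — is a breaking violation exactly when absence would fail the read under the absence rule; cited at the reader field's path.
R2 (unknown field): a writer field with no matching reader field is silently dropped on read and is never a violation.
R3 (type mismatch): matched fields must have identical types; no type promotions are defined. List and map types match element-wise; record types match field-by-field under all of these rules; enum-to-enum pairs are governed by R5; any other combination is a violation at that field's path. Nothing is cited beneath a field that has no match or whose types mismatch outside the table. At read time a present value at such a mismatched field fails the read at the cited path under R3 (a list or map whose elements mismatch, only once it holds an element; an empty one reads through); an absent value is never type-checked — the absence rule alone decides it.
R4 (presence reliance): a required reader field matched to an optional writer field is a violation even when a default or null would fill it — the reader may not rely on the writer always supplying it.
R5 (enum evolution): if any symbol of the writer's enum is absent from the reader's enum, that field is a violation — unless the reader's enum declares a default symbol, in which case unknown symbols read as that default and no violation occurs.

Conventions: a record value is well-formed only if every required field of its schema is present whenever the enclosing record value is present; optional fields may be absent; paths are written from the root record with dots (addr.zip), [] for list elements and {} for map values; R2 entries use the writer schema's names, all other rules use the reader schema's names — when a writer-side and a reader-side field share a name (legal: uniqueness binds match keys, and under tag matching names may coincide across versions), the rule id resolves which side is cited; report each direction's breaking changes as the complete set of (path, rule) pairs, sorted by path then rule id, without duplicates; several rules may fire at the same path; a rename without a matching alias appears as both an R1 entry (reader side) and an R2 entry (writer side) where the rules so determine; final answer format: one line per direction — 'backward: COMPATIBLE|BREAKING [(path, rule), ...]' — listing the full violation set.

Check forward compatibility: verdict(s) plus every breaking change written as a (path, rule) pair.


forward: BREAKING [(meta.price, R3)]

each type pair in Invoice: writer, then reader
forward for Invoice (reader v1, writer v2):
  tier: paired with writer tier (Kind -> Kind; writer required)
  tags: paired with writer tags (map<string, float32> -> map<string, float32>; writer required)
  meta: paired with writer meta (Audit -> Audit; writer required)
  age: no writer match
  retries (writer side), unknown to reader
  meta.label: paired with writer meta.label (string -> string; writer optional)
  meta.street: paired with writer meta.street (string -> string; writer optional)
  meta.price: paired with writer meta.price (bool -> float64; writer required)
  R3 fires at meta.price
  forward on Invoice therefore BREAKING (1)
ruling out the remaining Invoice differences:
  removed field age from record Invoice (its key "age" joins the reserved list) -> inert for the asked Invoice verdict: nothing fires
  added field retries to record Invoice: optional int32, tag 33 (in v2 it sits immediately before tier) -> inert for the asked Invoice verdict: nothing fires


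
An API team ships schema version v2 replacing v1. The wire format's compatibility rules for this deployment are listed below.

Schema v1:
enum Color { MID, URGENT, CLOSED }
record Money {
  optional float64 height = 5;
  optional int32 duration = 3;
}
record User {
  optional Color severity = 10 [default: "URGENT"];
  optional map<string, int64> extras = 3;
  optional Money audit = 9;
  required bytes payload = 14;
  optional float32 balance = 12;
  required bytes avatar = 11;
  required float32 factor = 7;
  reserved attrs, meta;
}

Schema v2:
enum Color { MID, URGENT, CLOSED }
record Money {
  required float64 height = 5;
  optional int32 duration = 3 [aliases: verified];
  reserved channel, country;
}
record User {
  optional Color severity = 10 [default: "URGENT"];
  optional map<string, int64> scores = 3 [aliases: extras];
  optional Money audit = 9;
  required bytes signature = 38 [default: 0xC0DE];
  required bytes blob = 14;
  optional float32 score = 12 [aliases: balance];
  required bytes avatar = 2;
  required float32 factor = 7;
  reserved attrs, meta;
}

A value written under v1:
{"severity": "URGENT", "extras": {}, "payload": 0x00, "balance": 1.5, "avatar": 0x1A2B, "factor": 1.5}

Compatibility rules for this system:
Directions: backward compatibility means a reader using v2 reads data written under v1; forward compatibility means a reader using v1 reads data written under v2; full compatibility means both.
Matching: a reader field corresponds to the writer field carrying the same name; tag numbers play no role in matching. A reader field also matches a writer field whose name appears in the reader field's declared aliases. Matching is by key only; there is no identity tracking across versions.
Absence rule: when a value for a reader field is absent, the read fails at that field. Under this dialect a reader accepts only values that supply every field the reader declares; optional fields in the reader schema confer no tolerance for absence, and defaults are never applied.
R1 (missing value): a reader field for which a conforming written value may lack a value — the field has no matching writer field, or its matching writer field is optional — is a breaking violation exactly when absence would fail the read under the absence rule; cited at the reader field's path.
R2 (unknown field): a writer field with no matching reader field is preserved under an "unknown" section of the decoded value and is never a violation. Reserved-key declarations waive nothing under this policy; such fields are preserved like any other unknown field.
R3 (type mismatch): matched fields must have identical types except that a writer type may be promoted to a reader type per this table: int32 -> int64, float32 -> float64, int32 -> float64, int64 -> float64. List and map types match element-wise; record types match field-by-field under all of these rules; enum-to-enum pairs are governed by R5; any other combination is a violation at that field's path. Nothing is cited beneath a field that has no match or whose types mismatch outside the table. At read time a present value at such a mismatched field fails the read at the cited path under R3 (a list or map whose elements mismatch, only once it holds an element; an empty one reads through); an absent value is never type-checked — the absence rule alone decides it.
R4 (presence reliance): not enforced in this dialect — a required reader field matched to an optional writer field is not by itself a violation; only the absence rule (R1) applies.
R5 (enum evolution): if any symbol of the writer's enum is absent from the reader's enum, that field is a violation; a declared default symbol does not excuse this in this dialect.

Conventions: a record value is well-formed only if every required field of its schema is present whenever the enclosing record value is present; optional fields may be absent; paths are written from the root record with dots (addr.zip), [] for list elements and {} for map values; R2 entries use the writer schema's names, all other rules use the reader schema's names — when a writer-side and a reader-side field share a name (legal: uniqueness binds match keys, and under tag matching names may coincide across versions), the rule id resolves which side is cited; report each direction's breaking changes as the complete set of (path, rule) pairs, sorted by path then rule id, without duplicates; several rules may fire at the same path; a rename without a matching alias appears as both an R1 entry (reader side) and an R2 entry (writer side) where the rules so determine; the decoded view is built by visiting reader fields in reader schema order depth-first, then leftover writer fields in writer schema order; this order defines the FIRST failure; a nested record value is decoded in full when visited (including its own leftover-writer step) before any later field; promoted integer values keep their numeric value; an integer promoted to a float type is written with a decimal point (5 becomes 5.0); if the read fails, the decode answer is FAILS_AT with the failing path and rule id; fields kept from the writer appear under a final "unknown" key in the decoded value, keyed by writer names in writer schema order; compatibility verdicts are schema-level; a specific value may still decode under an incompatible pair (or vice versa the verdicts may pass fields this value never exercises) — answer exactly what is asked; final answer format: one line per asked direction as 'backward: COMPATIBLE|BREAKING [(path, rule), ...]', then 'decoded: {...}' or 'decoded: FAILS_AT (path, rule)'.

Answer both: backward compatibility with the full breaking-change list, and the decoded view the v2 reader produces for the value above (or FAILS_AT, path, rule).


backward: BREAKING [(audit, R1), (audit.duration, R1), (audit.height, R1), (blob, R1), (score, R1), (scores, R1), (severity, R1), (signature, R1)]; decoded: FAILS_AT (audit, R1)

each type pair in User: writer, then reader
checking backward for User: reader v2 against writer v1:
  severity: paired with writer severity (Color -> Color; writer optional)
  scores: paired with writer extras (map<string, int64> -> map<string, int64>; writer optional)
  audit: paired with writer audit (Money -> Money; writer optional)
  signature: no writer-side match
  blob: no writer-side match
  score: paired with writer balance (float32 -> float32; writer optional)
  avatar: paired with writer avatar (bytes -> bytes; writer required)
  factor: paired with writer factor (float32 -> float32; writer required)
  leftover writer field: payload
  audit.height: paired with writer audit.height (float64 -> float64; writer optional)
  audit.duration: paired with writer audit.duration (int32 -> int32; writer optional)
  rule R1 violated at audit
  rule R1 violated at audit.duration
  rule R1 violated at audit.height
  rule R1 violated at blob
  rule R1 violated at score
  rule R1 violated at scores
  rule R1 violated at severity
  rule R1 violated at signature
  backward on User therefore BREAKING (8)
decode walk for User under reader schema v2:
  severity := "URGENT"
  scores := {} (from writer extras)
  read fails at audit under R1 (no fill)
  => FAILS_AT (audit, R1)
diffs on User not affecting the asked answer:
  field height in record Money: optional changed to required -> its effect on User is confined to the forward direction, not asked
  field avatar in record User: tag 11 changed to 2 -> inert for the asked User verdict: nothing fires


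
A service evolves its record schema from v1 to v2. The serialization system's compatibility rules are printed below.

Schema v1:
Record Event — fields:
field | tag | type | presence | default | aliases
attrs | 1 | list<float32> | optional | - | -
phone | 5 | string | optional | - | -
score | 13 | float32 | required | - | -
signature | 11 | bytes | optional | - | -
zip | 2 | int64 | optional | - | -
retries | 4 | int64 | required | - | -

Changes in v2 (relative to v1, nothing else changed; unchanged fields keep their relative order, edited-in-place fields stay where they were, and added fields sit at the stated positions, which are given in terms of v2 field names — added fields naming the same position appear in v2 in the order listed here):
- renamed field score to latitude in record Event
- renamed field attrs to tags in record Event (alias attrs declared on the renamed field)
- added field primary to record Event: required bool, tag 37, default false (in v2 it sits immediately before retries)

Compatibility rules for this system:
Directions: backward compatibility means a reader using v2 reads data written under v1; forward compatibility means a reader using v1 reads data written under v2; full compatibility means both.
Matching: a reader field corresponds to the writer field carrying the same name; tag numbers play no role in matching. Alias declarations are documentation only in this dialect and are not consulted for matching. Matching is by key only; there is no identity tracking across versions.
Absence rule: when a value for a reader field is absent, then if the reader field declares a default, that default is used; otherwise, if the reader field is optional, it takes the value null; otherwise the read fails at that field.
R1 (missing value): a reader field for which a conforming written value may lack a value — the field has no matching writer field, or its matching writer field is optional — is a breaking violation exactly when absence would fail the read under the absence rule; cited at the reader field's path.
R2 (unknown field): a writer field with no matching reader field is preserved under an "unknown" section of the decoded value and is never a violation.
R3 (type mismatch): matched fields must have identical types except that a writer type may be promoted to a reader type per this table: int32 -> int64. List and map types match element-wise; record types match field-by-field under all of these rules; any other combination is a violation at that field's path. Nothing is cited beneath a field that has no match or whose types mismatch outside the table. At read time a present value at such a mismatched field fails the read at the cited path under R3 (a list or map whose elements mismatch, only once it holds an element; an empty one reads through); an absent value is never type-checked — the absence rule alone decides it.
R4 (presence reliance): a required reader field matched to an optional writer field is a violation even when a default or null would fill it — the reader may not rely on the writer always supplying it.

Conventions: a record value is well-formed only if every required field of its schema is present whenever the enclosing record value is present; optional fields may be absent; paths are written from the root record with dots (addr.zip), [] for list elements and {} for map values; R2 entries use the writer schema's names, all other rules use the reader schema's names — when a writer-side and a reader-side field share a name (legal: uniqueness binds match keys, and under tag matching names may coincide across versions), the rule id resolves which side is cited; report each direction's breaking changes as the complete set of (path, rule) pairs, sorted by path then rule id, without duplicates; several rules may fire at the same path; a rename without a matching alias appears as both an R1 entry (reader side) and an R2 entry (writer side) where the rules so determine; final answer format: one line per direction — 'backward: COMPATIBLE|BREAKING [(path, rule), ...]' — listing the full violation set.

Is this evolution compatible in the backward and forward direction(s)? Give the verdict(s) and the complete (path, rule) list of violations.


backward: BREAKING [(latitude, R1)]; forward: BREAKING [(score, R1)]

each type pair in Event: writer, then reader
backward analysis of Event with v2 as reader and v1 as writer:
  no writer field matches reader tags
  phone <- phone (string -> string, writer optional)
  no writer field matches reader latitude
  signature <- signature (bytes -> bytes, writer optional)
  zip <- zip (int64 -> int64, writer optional)
  no writer field matches reader primary
  retries <- retries (int64 -> int64, writer required)
  attrs (writer side), unknown to reader
  score (writer side), unknown to reader
  violation R1 at latitude
  backward on Event therefore BREAKING (1)
forward analysis of Event with v1 as reader and v2 as writer:
  no writer field matches reader attrs
  phone <- phone (string -> string, writer optional)
  no writer field matches reader score
  signature <- signature (bytes -> bytes, writer optional)
  zip <- zip (int64 -> int64, writer optional)
  retries <- retries (int64 -> int64, writer required)
  tags (writer side), unknown to reader
  latitude (writer side), unknown to reader
  primary (writer side), unknown to reader
  violation R1 at score
  forward on Event therefore BREAKING (1)


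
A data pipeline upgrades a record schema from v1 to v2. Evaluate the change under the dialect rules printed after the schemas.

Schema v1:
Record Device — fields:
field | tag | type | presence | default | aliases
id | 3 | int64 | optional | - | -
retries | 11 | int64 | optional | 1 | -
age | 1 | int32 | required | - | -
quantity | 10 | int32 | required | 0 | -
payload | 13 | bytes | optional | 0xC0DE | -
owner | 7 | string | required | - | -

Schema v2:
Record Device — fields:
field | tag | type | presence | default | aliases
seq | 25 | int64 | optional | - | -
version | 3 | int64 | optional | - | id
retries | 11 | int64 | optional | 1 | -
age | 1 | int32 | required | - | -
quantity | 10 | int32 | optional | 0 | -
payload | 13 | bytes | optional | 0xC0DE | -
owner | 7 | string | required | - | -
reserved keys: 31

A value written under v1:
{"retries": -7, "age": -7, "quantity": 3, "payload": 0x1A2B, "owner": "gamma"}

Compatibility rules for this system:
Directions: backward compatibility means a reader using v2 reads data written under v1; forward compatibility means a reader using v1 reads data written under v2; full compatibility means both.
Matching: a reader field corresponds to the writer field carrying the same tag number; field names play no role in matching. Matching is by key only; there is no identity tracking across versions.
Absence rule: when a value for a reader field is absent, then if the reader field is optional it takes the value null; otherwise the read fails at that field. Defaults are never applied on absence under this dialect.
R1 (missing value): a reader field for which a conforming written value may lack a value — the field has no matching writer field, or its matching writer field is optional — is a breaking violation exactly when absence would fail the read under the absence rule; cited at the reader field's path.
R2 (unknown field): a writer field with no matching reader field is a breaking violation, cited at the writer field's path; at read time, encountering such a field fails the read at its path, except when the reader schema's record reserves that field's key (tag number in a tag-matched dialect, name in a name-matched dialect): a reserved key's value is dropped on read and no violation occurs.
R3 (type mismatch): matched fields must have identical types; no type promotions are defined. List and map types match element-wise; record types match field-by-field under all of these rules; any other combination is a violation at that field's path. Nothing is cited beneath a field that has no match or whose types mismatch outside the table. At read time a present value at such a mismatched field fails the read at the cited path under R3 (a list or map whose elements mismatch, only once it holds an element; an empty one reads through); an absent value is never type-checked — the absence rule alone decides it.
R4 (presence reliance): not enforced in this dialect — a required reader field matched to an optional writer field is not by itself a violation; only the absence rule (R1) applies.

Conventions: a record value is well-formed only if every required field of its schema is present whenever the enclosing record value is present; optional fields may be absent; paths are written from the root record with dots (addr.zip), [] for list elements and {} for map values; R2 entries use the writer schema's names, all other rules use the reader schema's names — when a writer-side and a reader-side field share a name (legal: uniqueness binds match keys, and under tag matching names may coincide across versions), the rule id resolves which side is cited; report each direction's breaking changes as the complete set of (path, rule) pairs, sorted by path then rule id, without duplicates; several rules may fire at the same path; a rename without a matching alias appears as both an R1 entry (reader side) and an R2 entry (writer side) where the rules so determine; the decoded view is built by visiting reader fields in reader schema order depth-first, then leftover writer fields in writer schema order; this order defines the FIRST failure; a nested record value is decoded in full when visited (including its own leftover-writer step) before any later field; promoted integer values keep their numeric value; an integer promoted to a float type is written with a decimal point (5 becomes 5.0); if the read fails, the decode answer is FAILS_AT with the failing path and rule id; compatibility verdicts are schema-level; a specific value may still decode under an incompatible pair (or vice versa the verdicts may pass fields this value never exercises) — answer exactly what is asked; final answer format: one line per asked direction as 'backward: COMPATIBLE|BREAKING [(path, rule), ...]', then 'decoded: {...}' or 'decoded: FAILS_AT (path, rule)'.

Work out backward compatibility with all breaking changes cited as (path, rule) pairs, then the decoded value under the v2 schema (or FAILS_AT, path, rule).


arrows below run writer -> reader for Device
checking backward for Device: reader v2 against writer v1:
  no writer field matches reader seq
  version: paired with writer id (int64 -> int64; writer optional)
  retries: paired with writer retries (int64 -> int64; writer optional)
  age: paired with writer age (int32 -> int32; writer required)
  quantity: paired with writer quantity (int32 -> int32; writer required)
  payload: paired with writer payload (bytes -> bytes; writer optional)
  owner: paired with writer owner (string -> string; writer required)
  => no violations; backward on Device: COMPATIBLE
migrating the Device value to v2:
  seq := null (not supplied -> null)
  version := null (not supplied -> null)
  retries := -7
  age := -7
  quantity := 3
  payload := 0x1A2B
  owner := "gamma"
  => decoded: {"seq": null, "version": null, "retries": -7, "age": -7, "quantity": 3, "payload": 0x1A2B, "owner": "gamma"}
the other Device changes do not affect what is asked:
  field quantity in record Device: required changed to optional -> fires only in the forward direction of Device, which is not asked here

backward: COMPATIBLE []; decoded: {"seq": null, "version": null, "retries": -7, "age": -7, "quantity": 3, "payload": 0x1A2B, "owner": "gamma"}
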